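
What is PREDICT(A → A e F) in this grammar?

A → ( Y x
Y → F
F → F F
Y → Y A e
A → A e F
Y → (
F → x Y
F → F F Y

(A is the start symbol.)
{ '(' }

PREDICT(A → A e F) = (FIRST(RHS) \ {ε}) ∪ (FOLLOW(A) if ε ∈ FIRST(RHS), i.e. RHS ⇒* ε)
FIRST(A) = { '(' }
FIRST(A e F) = { '(' }
ε ∉ FIRST(A e F), so FOLLOW(A) is not added.
PREDICT(A → A e F) = { '(' }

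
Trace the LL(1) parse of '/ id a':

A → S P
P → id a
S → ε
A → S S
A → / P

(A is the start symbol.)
Stack is shown with the top on the left.

Stack   Input     Action
------------------------
A $     / id a $  output A → / P
/ P $   / id a $  match '/'
P $     id a $    output P → id a
id a $  id a $    match 'id'
a $     a $       match 'a'
$       $         accept

The string is accepted.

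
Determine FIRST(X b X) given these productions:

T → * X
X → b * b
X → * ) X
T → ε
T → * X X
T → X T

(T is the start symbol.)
FIRST sets of the non-terminals involved (from the grammar, by fixed-point iteration):
  FIRST(X) = { '*', 'b' }

To compute FIRST(X b X), process the symbols left to right:
Symbol X is a non-terminal. Add FIRST(X) \ {ε} = { '*', 'b' }
X is not nullable (ε ∉ FIRST(X)), so stop here.
FIRST(X b X) = { '*', 'b' }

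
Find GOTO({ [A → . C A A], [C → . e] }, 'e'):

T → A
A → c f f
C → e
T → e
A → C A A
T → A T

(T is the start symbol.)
{ [C → e .] }

GOTO(I, 'e') = CLOSURE({ [A → αX.β] : [A → α.Xβ] ∈ I, X = 'e' })

Items with dot before 'e', with the dot advanced:
  [C → . e] → [C → e .]
Closure adds nothing (no advanced item has the dot before a non-terminal).

GOTO = { [C → e .] }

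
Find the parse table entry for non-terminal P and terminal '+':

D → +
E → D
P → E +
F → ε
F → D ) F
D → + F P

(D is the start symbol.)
P → E +

To find M[P, '+'], we find productions for P where '+' is in the predict set (PREDICT(N → α) = (FIRST(α) \ {ε}) ∪ (FOLLOW(N) if α ⇒* ε)).

Relevant sets:
  FIRST(E) = { '+' }

P → E +: PREDICT = { '+' }
  '+' is in predict set, so this production goes in M[P, '+']

M[P, '+'] = P → E +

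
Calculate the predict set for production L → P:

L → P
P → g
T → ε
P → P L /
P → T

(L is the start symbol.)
{ $, '/', 'g' }

PREDICT(L → P) = (FIRST(RHS) \ {ε}) ∪ (FOLLOW(L) if ε ∈ FIRST(RHS), i.e. RHS ⇒* ε)
FIRST(P) = { '/', 'g', ε }
FIRST(P) = { '/', 'g', ε }
ε ∈ FIRST(P) (the right-hand side is nullable), so add FOLLOW(L) = { $, '/' }
PREDICT(L → P) = { $, '/', 'g' }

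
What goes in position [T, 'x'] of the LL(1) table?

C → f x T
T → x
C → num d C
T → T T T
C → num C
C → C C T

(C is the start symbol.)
T → x, T → T T T

To find M[T, 'x'], we find productions for T where 'x' is in the predict set (PREDICT(N → α) = (FIRST(α) \ {ε}) ∪ (FOLLOW(N) if α ⇒* ε)).

Relevant sets:
  FIRST(T) = { 'x' }

T → x: PREDICT = { 'x' }
  'x' is in predict set, so this production goes in M[T, 'x']
T → T T T: PREDICT = { 'x' }
  'x' is in predict set, so this production goes in M[T, 'x']

M[T, 'x'] = T → x, T → T T T  (a multiply-defined cell — the grammar is not LL(1))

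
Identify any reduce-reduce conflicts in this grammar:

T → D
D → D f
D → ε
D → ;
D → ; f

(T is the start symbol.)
A reduce-reduce conflict occurs when an LR(0) state has two complete items [A → α .] and [B → β .] — both call for a reduction, and with no lookahead the parser cannot choose between them.

Augment with T' → T and build the canonical LR(0) collection (I0 = CLOSURE({[T' → . T]}), then GOTO on every symbol after a dot until no new states appear). It has 6 states:
  I0: { [D → . ; f], [D → . ;], [D → . D f], [D → .], [T → . D], [T' → . T] }  — shift, reduce
  I1: { [D → ; . f], [D → ; .] }  — shift, reduce
  I2: { [D → D . f], [T → D .] }  — shift, reduce
  I3: { [T' → T .] }  — accept
  I4: { [D → D f .] }  — reduce
  I5: { [D → ; f .] }  — reduce

No state contains more than one complete item.

Answer: No reduce-reduce conflicts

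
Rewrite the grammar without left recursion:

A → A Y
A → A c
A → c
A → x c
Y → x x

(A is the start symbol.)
A → c A'
A → x c A'
A' → Y A'
A' → c A'
A' → ε
Y → x x

A is directly left-recursive. The standard transformation for
  A → A α₁ | ... | A α_m | β₁ | ... | β_n
is
  A  → β₁ A' | ... | β_n A'
  A' → α₁ A' | ... | α_m A' | ε

A → c becomes A → c A'
A → x c becomes A → x c A'
A → A Y becomes A' → Y A'
A → A c becomes A' → c A'
Add A' → ε

Productions for other non-terminals are unchanged:
  Y → x x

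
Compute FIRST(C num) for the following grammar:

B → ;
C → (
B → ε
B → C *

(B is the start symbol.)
FIRST sets of the non-terminals involved (from the grammar, by fixed-point iteration):
  FIRST(C) = { '(' }

To compute FIRST(C num), process the symbols left to right:
Symbol C is a non-terminal. Add FIRST(C) \ {ε} = { '(' }
C is not nullable (ε ∉ FIRST(C)), so stop here.
FIRST(C num) = { '(' }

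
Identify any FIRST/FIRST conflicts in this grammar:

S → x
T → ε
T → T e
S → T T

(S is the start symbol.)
A FIRST/FIRST conflict occurs when two productions N → α and N → β for the same non-terminal have FIRST(α) ∩ FIRST(β) ≠ ∅ (with ε ∈ FIRST of a nullable right-hand side, so two nullable alternatives also conflict).

FIRST sets of the non-terminals at (or reachable through a nullable prefix from) the front of some alternative:
  FIRST(T) = { 'e', ε }

Productions for S:
  S → x: FIRST = { 'x' }
  S → T T: FIRST = { 'e', ε }
Productions for T:
  T → ε: FIRST = { ε }
  T → T e: FIRST = { 'e' }

All alternatives of each non-terminal have pairwise disjoint FIRST sets.

Answer: No FIRST/FIRST conflicts.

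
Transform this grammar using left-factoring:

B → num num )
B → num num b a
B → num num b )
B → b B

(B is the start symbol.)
B → num num B'
B' → )
B' → b B''
B'' → a
B'' → )
B → b B

Left-factoring transforms A → αβ₁ | αβ₂ into A → αA' and A' → β₁ | β₂
(α is the longest common prefix among the alternatives). Repeat until
no nonterminal has two alternatives with a common prefix.

Round 1: B has alternatives sharing prefix 'num num'. Introduce B': B → num num B'
  Add: B' → )
  Add: B' → b a
  Add: B' → b )

Round 2: B' has alternatives sharing prefix 'b'. Introduce B'': B' → b B''
  Add: B'' → a
  Add: B'' → )

No remaining common prefixes — done.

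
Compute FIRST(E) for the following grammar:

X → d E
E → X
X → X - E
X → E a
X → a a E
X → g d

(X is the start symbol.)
{ 'a', 'd', 'g' }

To compute FIRST(E), examine every production with E on the left-hand side, reading each right-hand side left to right until a non-nullable symbol is reached.

FIRST sets of the other non-terminals involved (by the same procedure, iterated to a fixed point):
  FIRST(X) = { 'a', 'd', 'g' }

From E → X:
  - X is a non-terminal: add FIRST(X) \ {ε} = { 'a', 'd', 'g' }
    X is not nullable, so stop

Collecting: FIRST(E) = { 'a', 'd', 'g' }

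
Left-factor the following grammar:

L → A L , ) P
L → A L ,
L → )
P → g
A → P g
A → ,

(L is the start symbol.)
L → A L , L'
L' → ) P
L' → ε
L → )
P → g
A → P g
A → ,

Left-factoring transforms A → αβ₁ | αβ₂ into A → αA' and A' → β₁ | β₂
(α is the longest common prefix among the alternatives). Repeat until
no nonterminal has two alternatives with a common prefix.

Round 1: L has alternatives sharing prefix 'A L ,'. Introduce L': L → A L , L'
  Add: L' → ) P
  Add: L' → ε

No remaining common prefixes — done.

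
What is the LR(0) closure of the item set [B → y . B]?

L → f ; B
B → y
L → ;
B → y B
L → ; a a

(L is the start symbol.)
{ [B → . y B], [B → . y], [B → y . B] }

To compute CLOSURE, for each item [A → α.Bβ] where B is a non-terminal, add [B → .γ] for all productions B → γ; repeat for the newly added items until nothing changes.

Start with: [B → y . B]
  [B → y . B] has the dot before B: add [B → . y], [B → . y B]
No further items can be added.

CLOSURE = { [B → . y B], [B → . y], [B → y . B] }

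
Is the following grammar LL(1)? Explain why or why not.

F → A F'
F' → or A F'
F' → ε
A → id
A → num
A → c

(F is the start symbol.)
Yes, the grammar is LL(1).

A grammar is LL(1) if for each non-terminal N with multiple productions, the predict sets of those productions are pairwise disjoint, where PREDICT(N → α) = (FIRST(α) \ {ε}) ∪ (FOLLOW(N) if α ⇒* ε).

Relevant sets:
  FOLLOW(F') = { $ }

For F':
  PREDICT(F' → or A F') = { 'or' }
  PREDICT(F' → ε) = { $ }
For A:
  PREDICT(A → id) = { 'id' }
  PREDICT(A → num) = { 'num' }
  PREDICT(A → c) = { 'c' }
F has a single production, so nothing to check there.

All predict sets are disjoint. The grammar IS LL(1).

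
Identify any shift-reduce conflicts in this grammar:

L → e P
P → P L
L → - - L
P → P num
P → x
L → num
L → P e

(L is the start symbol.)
Yes — I7: [L → e P .] vs [L → . - - L]; I10: [L → P e .] vs [P → . x]

Augment with L' → L and build the canonical LR(0) collection (I0 = CLOSURE({[L' → . L]}), then GOTO on every symbol after a dot until no new states appear). It has 13 states:
  I0: { [L → . - - L], [L → . P e], [L → . e P], [L → . num], [L' → . L], [P → . P L], [P → . P num], [P → . x] }  — shift
  I1: { [L → - . - L] }  — shift
  I2: { [L' → L .] }  — accept
  I3: { [L → . - - L], [L → . P e], [L → . e P], [L → . num], [L → P . e], [P → . P L], [P → . P num], [P → . x], [P → P . L], [P → P . num] }  — shift
  I4: { [L → e . P], [P → . P L], [P → . P num], [P → . x] }  — shift
  I5: { [L → num .] }  — reduce
  I6: { [P → x .] }  — reduce
  I7: { [L → . - - L], [L → . P e], [L → . e P], [L → . num], [L → e P .], [P → . P L], [P → . P num], [P → . x], [P → P . L], [P → P . num] }  — shift, reduce
  I8: { [P → P L .] }  — reduce
  I9: { [L → num .], [P → P num .] }  — 2 reduces
  I10: { [L → P e .], [L → e . P], [P → . P L], [P → . P num], [P → . x] }  — shift, reduce
  I11: { [L → - - . L], [L → . - - L], [L → . P e], [L → . e P], [L → . num], [P → . P L], [P → . P num], [P → . x] }  — shift
  I12: { [L → - - L .] }  — reduce

I7 contains reduce item [L → e P .] and shift items [L → . - - L], [L → . e P], [L → . num], [P → P . num], [P → . x] — shift-reduce conflict.
I10 contains reduce item [L → P e .] and shift item [P → . x] — shift-reduce conflict.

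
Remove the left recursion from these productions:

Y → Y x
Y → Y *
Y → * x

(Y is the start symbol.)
Y is directly left-recursive. The standard transformation for
  A → A α₁ | ... | A α_m | β₁ | ... | β_n
is
  A  → β₁ A' | ... | β_n A'
  A' → α₁ A' | ... | α_m A' | ε

Y → * x becomes Y → * x Y'
Y → Y x becomes Y' → x Y'
Y → Y * becomes Y' → * Y'
Add Y' → ε

Resulting grammar:
Y → * x Y'
Y' → x Y'
Y' → * Y'
Y' → ε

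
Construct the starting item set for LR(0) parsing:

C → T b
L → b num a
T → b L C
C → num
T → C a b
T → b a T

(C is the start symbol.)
{ [C → . T b], [C → . num], [C' → . C], [T → . C a b], [T → . b L C], [T → . b a T] }

First, augment the grammar with C' → C
I₀ = CLOSURE({ [C' → . C] }):
  [C' → . C] has the dot before C: add [C → . T b], [C → . num]
  [C → . T b] has the dot before T: add [T → . b L C], [T → . C a b], [T → . b a T]
No further items can be added.

I₀ = { [C → . T b], [C → . num], [C' → . C], [T → . C a b], [T → . b L C], [T → . b a T] }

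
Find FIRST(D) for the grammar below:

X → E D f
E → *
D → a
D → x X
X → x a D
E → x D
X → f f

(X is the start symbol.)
To compute FIRST(D), examine every production with D on the left-hand side, reading each right-hand side left to right until a non-nullable symbol is reached.

From D → a:
  - a is a terminal: add 'a' and stop
From D → x X:
  - x is a terminal: add 'x' and stop

Collecting: FIRST(D) = { 'a', 'x' }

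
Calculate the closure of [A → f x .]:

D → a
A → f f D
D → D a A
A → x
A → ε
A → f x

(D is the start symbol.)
{ [A → f x .] }

Start with: [A → f x .]
The dot is at the end, so nothing is added.

CLOSURE = { [A → f x .] }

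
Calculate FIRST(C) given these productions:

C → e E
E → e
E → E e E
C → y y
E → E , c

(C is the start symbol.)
From C → e E:
  - e is a terminal: add 'e' and stop
From C → y y:
  - y is a terminal: add 'y' and stop

Collecting: FIRST(C) = { 'e', 'y' }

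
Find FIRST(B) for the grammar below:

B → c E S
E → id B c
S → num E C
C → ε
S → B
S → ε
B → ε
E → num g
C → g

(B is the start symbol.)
To compute FIRST(B), examine every production with B on the left-hand side, reading each right-hand side left to right until a non-nullable symbol is reached.

From B → c E S:
  - c is a terminal: add 'c' and stop
From B → ε:
  - ε-production, so ε ∈ FIRST(B)

Collecting: FIRST(B) = { 'c', ε }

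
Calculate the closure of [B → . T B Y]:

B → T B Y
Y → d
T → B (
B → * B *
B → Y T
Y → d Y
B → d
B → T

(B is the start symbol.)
To compute CLOSURE, for each item [A → α.Bβ] where B is a non-terminal, add [B → .γ] for all productions B → γ; repeat for the newly added items until nothing changes.

Start with: [B → . T B Y]
  [B → . T B Y] has the dot before T: add [T → . B (]
  [T → . B (] has the dot before B: add [B → . * B *], [B → . Y T], [B → . d], [B → . T]
  [B → . Y T] has the dot before Y: add [Y → . d], [Y → . d Y]
No further items can be added.

CLOSURE = { [B → . * B *], [B → . T B Y], [B → . T], [B → . Y T], [B → . d], [T → . B (], [Y → . d Y], [Y → . d] }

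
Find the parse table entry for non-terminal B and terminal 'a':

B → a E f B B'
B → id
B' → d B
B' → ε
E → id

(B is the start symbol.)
B → a E f B B'

To find M[B, 'a'], we find productions for B where 'a' is in the predict set (PREDICT(N → α) = (FIRST(α) \ {ε}) ∪ (FOLLOW(N) if α ⇒* ε)).

B → a E f B B': PREDICT = { 'a' }
  'a' is in predict set, so this production goes in M[B, 'a']
B → id: PREDICT = { 'id' }

M[B, 'a'] = B → a E f B B'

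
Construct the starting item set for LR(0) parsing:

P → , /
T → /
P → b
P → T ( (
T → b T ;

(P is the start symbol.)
{ [P → . , /], [P → . T ( (], [P → . b], [P' → . P], [T → . /], [T → . b T ;] }

First, augment the grammar with P' → P
I₀ = CLOSURE({ [P' → . P] }):
  [P' → . P] has the dot before P: add [P → . , /], [P → . b], [P → . T ( (]
  [P → . T ( (] has the dot before T: add [T → . /], [T → . b T ;]
No further items can be added.

I₀ = { [P → . , /], [P → . T ( (], [P → . b], [P' → . P], [T → . /], [T → . b T ;] }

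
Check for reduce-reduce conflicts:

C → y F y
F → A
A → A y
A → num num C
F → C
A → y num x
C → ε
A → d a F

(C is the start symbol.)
No reduce-reduce conflicts

Augment with C' → C and build the canonical LR(0) collection (I0 = CLOSURE({[C' → . C]}), then GOTO on every symbol after a dot until no new states appear). It has 17 states:
  I0: { [C → . y F y], [C → .], [C' → . C] }  — shift, reduce
  I1: { [C' → C .] }  — accept
  I2: { [A → . A y], [A → . d a F], [A → . num num C], [A → . y num x], [C → . y F y], [C → .], [C → y . F y], [F → . A], [F → . C] }  — shift, reduce
  I3: { [A → A . y], [F → A .] }  — shift, reduce
  I4: { [F → C .] }  — reduce
  I5: { [C → y F . y] }  — shift
  I6: { [A → d . a F] }  — shift
  I7: { [A → num . num C] }  — shift
  I8: { [A → . A y], [A → . d a F], [A → . num num C], [A → . y num x], [A → y . num x], [C → . y F y], [C → .], [C → y . F y], [F → . A], [F → . C] }  — shift, reduce
  I9: { [A → num . num C], [A → y num . x] }  — shift
  I10: { [A → num num . C], [C → . y F y], [C → .] }  — shift, reduce
  I11: { [A → y num x .] }  — reduce
  I12: { [A → num num C .] }  — reduce
  I13: { [A → . A y], [A → . d a F], [A → . num num C], [A → . y num x], [A → d a . F], [C → . y F y], [C → .], [F → . A], [F → . C] }  — shift, reduce
  I14: { [A → d a F .] }  — reduce
  I15: { [C → y F y .] }  — reduce
  I16: { [A → A y .] }  — reduce

No state contains more than one complete item.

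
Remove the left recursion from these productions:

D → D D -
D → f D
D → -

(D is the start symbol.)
D → f D D'
D → - D'
D' → D - D'
D' → ε

D is directly left-recursive. The standard transformation for
  A → A α₁ | ... | A α_m | β₁ | ... | β_n
is
  A  → β₁ A' | ... | β_n A'
  A' → α₁ A' | ... | α_m A' | ε

D → f D becomes D → f D D'
D → - becomes D → - D'
D → D D - becomes D' → D - D'
Add D' → ε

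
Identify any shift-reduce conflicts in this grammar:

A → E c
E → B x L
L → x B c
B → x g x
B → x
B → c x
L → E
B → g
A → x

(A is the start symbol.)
Yes — I6: [A → x .] vs [B → x . g x]; I14: [B → x .] vs [B → . c x]; I16: [B → g .] vs [B → x g . x]; I17: [B → x .] vs [B → x . g x]

Augment with A' → A and build the canonical LR(0) collection (I0 = CLOSURE({[A' → . A]}), then GOTO on every symbol after a dot until no new states appear). It has 19 states:
  I0: { [A → . E c], [A → . x], [A' → . A], [B → . c x], [B → . g], [B → . x g x], [B → . x], [E → . B x L] }  — shift
  I1: { [A' → A .] }  — accept
  I2: { [E → B . x L] }  — shift
  I3: { [A → E . c] }  — shift
  I4: { [B → c . x] }  — shift
  I5: { [B → g .] }  — reduce
  I6: { [A → x .], [B → x . g x], [B → x .] }  — shift, 2 reduces
  I7: { [B → x g . x] }  — shift
  I8: { [B → x g x .] }  — reduce
  I9: { [B → c x .] }  — reduce
  I10: { [A → E c .] }  — reduce
  I11: { [B → . c x], [B → . g], [B → . x g x], [B → . x], [E → . B x L], [E → B x . L], [L → . E], [L → . x B c] }  — shift
  I12: { [L → E .] }  — reduce
  I13: { [E → B x L .] }  — reduce
  I14: { [B → . c x], [B → . g], [B → . x g x], [B → . x], [B → x . g x], [B → x .], [L → x . B c] }  — shift, reduce
  I15: { [L → x B . c] }  — shift
  I16: { [B → g .], [B → x g . x] }  — shift, reduce
  I17: { [B → x . g x], [B → x .] }  — shift, reduce
  I18: { [L → x B c .] }  — reduce

I6 contains reduce items [A → x .], [B → x .] and shift item [B → x . g x] — shift-reduce conflict.
I14 contains reduce item [B → x .] and shift items [B → . c x], [B → . g], [B → . x], [B → . x g x], [B → x . g x] — shift-reduce conflict.
I16 contains reduce item [B → g .] and shift item [B → x g . x] — shift-reduce conflict.
I17 contains reduce item [B → x .] and shift item [B → x . g x] — shift-reduce conflict.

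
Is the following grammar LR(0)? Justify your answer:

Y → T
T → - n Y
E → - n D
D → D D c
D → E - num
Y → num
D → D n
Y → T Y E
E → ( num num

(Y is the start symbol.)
No. Shift-reduce conflict between [Y → T .] and [T → . - n Y]

A grammar is LR(0) if no state in the canonical LR(0) collection has:
  - both a shift item (dot before a terminal) and a complete item (shift-reduce conflict), or
  - two or more complete items (reduce-reduce conflict; the accept item [Y' → Y .] counts as a complete item here).

Augment with Y' → Y and build the canonical LR(0) collection (I0 = CLOSURE({[Y' → . Y]}), then GOTO on every symbol after a dot until no new states appear). It has 21 states:
  I0: { [T → . - n Y], [Y → . T Y E], [Y → . T], [Y → . num], [Y' → . Y] }  — shift
  I1: { [T → - . n Y] }  — shift
  I2: { [T → . - n Y], [Y → . T Y E], [Y → . T], [Y → . num], [Y → T . Y E], [Y → T .] }  — shift, reduce
  I3: { [Y' → Y .] }  — accept
  I4: { [Y → num .] }  — reduce
  I5: { [E → . ( num num], [E → . - n D], [Y → T Y . E] }  — shift
  I6: { [E → ( . num num] }  — shift
  I7: { [E → - . n D] }  — shift
  I8: { [Y → T Y E .] }  — reduce
  I9: { [D → . D D c], [D → . D n], [D → . E - num], [E → - n . D], [E → . ( num num], [E → . - n D] }  — shift
  I10: { [D → . D D c], [D → . D n], [D → . E - num], [D → D . D c], [D → D . n], [E → - n D .], [E → . ( num num], [E → . - n D] }  — shift, reduce
  I11: { [D → E . - num] }  — shift
  I12: { [D → E - . num] }  — shift
  I13: { [D → E - num .] }  — reduce
  I14: { [D → . D D c], [D → . D n], [D → . E - num], [D → D . D c], [D → D . n], [D → D D . c], [E → . ( num num], [E → . - n D] }  — shift
  I15: { [D → D n .] }  — reduce
  I16: { [D → D D c .] }  — reduce
  I17: { [E → ( num . num] }  — shift
  I18: { [E → ( num num .] }  — reduce
  I19: { [T → - n . Y], [T → . - n Y], [Y → . T Y E], [Y → . T], [Y → . num] }  — shift
  I20: { [T → - n Y .] }  — reduce

Conflict in state I2:
  Shift-reduce conflict between [Y → T .] and [T → . - n Y]
So the grammar is NOT LR(0).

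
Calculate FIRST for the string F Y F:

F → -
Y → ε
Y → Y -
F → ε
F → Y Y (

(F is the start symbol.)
FIRST sets of the non-terminals involved (from the grammar, by fixed-point iteration):
  FIRST(F) = { '(', '-', ε }
  FIRST(Y) = { '-', ε }

To compute FIRST(F Y F), process the symbols left to right:
Symbol F is a non-terminal. Add FIRST(F) \ {ε} = { '(', '-' }
F is nullable (ε ∈ FIRST(F)), continue to the next symbol.
Symbol Y is a non-terminal. Add FIRST(Y) \ {ε} = { '-' }
Y is nullable (ε ∈ FIRST(Y)), continue to the next symbol.
Symbol F is a non-terminal. Add FIRST(F) \ {ε} = { '(', '-' }
F is nullable (ε ∈ FIRST(F)), continue to the next symbol.
All symbols are nullable, so ε is in the result.
FIRST(F Y F) = { '(', '-', ε }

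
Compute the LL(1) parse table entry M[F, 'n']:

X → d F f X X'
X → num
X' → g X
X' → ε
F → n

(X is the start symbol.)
F → n

To find M[F, 'n'], we find productions for F where 'n' is in the predict set (PREDICT(N → α) = (FIRST(α) \ {ε}) ∪ (FOLLOW(N) if α ⇒* ε)).

F → n: PREDICT = { 'n' }
  'n' is in predict set, so this production goes in M[F, 'n']

M[F, 'n'] = F → n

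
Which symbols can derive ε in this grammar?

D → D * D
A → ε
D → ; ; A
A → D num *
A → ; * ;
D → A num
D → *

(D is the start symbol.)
{ 'A' }

ε-productions: A → ε
So A is immediately nullable.
No further non-terminal can be added: every production for the remaining non-terminals contains a terminal or a non-nullable non-terminal.
Nullable = { 'A' }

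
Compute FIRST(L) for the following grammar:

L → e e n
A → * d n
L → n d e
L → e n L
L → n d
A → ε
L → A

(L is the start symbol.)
{ '*', 'e', 'n', ε }

To compute FIRST(L), examine every production with L on the left-hand side, reading each right-hand side left to right until a non-nullable symbol is reached.

FIRST sets of the other non-terminals involved (by the same procedure, iterated to a fixed point):
  FIRST(A) = { '*', ε }

From L → e e n:
  - e is a terminal: add 'e' and stop
From L → n d e:
  - n is a terminal: add 'n' and stop
From L → e n L:
  - e is a terminal: add 'e' and stop
From L → n d:
  - n is a terminal: add 'n' and stop
From L → A:
  - A is a non-terminal: add FIRST(A) \ {ε} = { '*' }
    A is nullable and nothing follows, so the whole right-hand side can vanish: ε ∈ FIRST(L)

Collecting: FIRST(L) = { '*', 'e', 'n', ε }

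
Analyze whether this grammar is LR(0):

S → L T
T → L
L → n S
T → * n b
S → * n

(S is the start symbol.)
A grammar is LR(0) if no state in the canonical LR(0) collection has:
  - both a shift item (dot before a terminal) and a complete item (shift-reduce conflict), or
  - two or more complete items (reduce-reduce conflict; the accept item [S' → S .] counts as a complete item here).

Augment with S' → S and build the canonical LR(0) collection (I0 = CLOSURE({[S' → . S]}), then GOTO on every symbol after a dot until no new states appear). It has 12 states:
  I0: { [L → . n S], [S → . * n], [S → . L T], [S' → . S] }  — shift
  I1: { [S → * . n] }  — shift
  I2: { [L → . n S], [S → L . T], [T → . * n b], [T → . L] }  — shift
  I3: { [S' → S .] }  — accept
  I4: { [L → . n S], [L → n . S], [S → . * n], [S → . L T] }  — shift
  I5: { [L → n S .] }  — reduce
  I6: { [T → * . n b] }  — shift
  I7: { [T → L .] }  — reduce
  I8: { [S → L T .] }  — reduce
  I9: { [T → * n . b] }  — shift
  I10: { [T → * n b .] }  — reduce
  I11: { [S → * n .] }  — reduce

Every state is either a pure shift/goto state or contains exactly one complete item and nothing to shift — no conflicts. The grammar is LR(0).

Answer: Yes, the grammar is LR(0)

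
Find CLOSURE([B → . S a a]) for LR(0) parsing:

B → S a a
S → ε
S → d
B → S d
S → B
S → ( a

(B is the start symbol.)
To compute CLOSURE, for each item [A → α.Bβ] where B is a non-terminal, add [B → .γ] for all productions B → γ; repeat for the newly added items until nothing changes.

Start with: [B → . S a a]
  [B → . S a a] has the dot before S: add [S → .], [S → . d], [S → . B], [S → . ( a]
  [S → . B] has the dot before B: add [B → . S d]
No further items can be added.

CLOSURE = { [B → . S a a], [B → . S d], [S → . ( a], [S → . B], [S → . d], [S → .] }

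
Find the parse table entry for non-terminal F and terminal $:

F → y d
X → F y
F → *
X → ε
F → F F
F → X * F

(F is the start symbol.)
To find M[F, $], we find productions for F where $ is in the predict set (PREDICT(N → α) = (FIRST(α) \ {ε}) ∪ (FOLLOW(N) if α ⇒* ε)).

Relevant sets:
  FIRST(F) = { '*', 'y' }
  FIRST(X) = { '*', 'y', ε }

F → y d: PREDICT = { 'y' }
F → *: PREDICT = { '*' }
F → F F: PREDICT = { '*', 'y' }
F → X * F: PREDICT = { '*', 'y' }

M[F, $] is empty (no production applies)

Answer: Empty (error entry)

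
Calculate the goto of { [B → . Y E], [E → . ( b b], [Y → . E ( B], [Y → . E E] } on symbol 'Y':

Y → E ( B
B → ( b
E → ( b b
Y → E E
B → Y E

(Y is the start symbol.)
GOTO(I, 'Y') = CLOSURE({ [A → αX.β] : [A → α.Xβ] ∈ I, X = 'Y' })

Items with dot before 'Y', with the dot advanced:
  [B → . Y E] → [B → Y . E]
Closure of the advanced items:
  [B → Y . E] has the dot before E: add [E → . ( b b]

GOTO = { [B → Y . E], [E → . ( b b] }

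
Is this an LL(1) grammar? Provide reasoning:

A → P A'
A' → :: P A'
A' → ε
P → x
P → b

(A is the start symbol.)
Yes, the grammar is LL(1).

Relevant sets:
  FOLLOW(A') = { $ }

For A':
  PREDICT(A' → :: P A') = { '::' }
  PREDICT(A' → ε) = { $ }
For P:
  PREDICT(P → x) = { 'x' }
  PREDICT(P → b) = { 'b' }
A has a single production, so nothing to check there.

All predict sets are disjoint. The grammar IS LL(1).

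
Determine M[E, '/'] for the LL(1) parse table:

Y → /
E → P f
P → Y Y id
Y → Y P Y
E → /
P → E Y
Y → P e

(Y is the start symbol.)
To find M[E, '/'], we find productions for E where '/' is in the predict set (PREDICT(N → α) = (FIRST(α) \ {ε}) ∪ (FOLLOW(N) if α ⇒* ε)).

Relevant sets:
  FIRST(P) = { '/' }

E → P f: PREDICT = { '/' }
  '/' is in predict set, so this production goes in M[E, '/']
E → /: PREDICT = { '/' }
  '/' is in predict set, so this production goes in M[E, '/']

M[E, '/'] = E → P f, E → /  (a multiply-defined cell — the grammar is not LL(1))

Answer: E → P f, E → /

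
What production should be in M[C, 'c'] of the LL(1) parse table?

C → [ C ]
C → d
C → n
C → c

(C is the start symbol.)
C → c

To find M[C, 'c'], we find productions for C where 'c' is in the predict set (PREDICT(N → α) = (FIRST(α) \ {ε}) ∪ (FOLLOW(N) if α ⇒* ε)).

C → [ C ]: PREDICT = { '[' }
C → d: PREDICT = { 'd' }
C → n: PREDICT = { 'n' }
C → c: PREDICT = { 'c' }
  'c' is in predict set, so this production goes in M[C, 'c']

M[C, 'c'] = C → c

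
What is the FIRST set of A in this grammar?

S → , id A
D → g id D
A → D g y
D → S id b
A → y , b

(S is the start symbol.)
{ ',', 'g', 'y' }

FIRST sets of the other non-terminals involved (by the same procedure, iterated to a fixed point):
  FIRST(D) = { ',', 'g' }

From A → D g y:
  - D is a non-terminal: add FIRST(D) \ {ε} = { ',', 'g' }
    D is not nullable, so stop
From A → y , b:
  - y is a terminal: add 'y' and stop

Collecting: FIRST(A) = { ',', 'g', 'y' }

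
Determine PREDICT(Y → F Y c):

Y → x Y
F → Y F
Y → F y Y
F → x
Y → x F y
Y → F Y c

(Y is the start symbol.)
PREDICT(Y → F Y c) = (FIRST(RHS) \ {ε}) ∪ (FOLLOW(Y) if ε ∈ FIRST(RHS), i.e. RHS ⇒* ε)
FIRST(F) = { 'x' }
FIRST(F Y c) = { 'x' }
ε ∉ FIRST(F Y c), so FOLLOW(Y) is not added.
PREDICT(Y → F Y c) = { 'x' }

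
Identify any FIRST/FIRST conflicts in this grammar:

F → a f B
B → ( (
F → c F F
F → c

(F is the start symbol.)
A FIRST/FIRST conflict occurs when two productions N → α and N → β for the same non-terminal have FIRST(α) ∩ FIRST(β) ≠ ∅ (with ε ∈ FIRST of a nullable right-hand side, so two nullable alternatives also conflict).

Productions for F:
  F → a f B: FIRST = { 'a' }
  F → c F F: FIRST = { 'c' }
  F → c: FIRST = { 'c' }
B has only one production, so no FIRST/FIRST conflict is possible there.

Conflict for F: F → c F F and F → c
  Overlap: { 'c' }

Answer: Yes. F → c F F / F → c on { 'c' }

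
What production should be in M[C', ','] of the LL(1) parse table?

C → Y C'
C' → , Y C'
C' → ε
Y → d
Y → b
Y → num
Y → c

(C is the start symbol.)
To find M[C', ','], we find productions for C' where ',' is in the predict set (PREDICT(N → α) = (FIRST(α) \ {ε}) ∪ (FOLLOW(N) if α ⇒* ε)).

Relevant sets:
  FOLLOW(C') = { $ }

C' → , Y C': PREDICT = { ',' }
  ',' is in predict set, so this production goes in M[C', ',']
C' → ε: PREDICT = { $ }

M[C', ','] = C' → , Y C'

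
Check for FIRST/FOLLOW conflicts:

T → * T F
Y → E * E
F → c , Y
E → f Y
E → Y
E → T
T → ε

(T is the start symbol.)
Yes. T → '*' T F with FOLLOW(T) on { '*' }; E → Y with FOLLOW(E) on { '*' }

A FIRST/FOLLOW conflict occurs when a non-terminal N has a nullable alternative N → β (β ⇒* ε) and another alternative N → α with FIRST(α) ∩ FOLLOW(N) ≠ ∅: on such a lookahead the parser cannot decide between expanding α and letting N vanish via β.

Nullable non-terminals: E, T.
FIRST sets used below: FIRST(Y) = { '*', 'f' }, FIRST(T) = { '*', ε }

E: nullable alternative(s) E → T; FOLLOW(E) = { $, '*', 'c' }
  E → f Y: FIRST \ {ε} = { 'f' } — disjoint from FOLLOW(E)
  E → Y: FIRST \ {ε} = { '*', 'f' } — overlaps FOLLOW(E) on { '*' }: CONFLICT
  E → T: FIRST \ {ε} = { '*' } — this is the only nullable alternative, skip

T: nullable alternative(s) T → ε; FOLLOW(T) = { $, '*', 'c' }
  T → * T F: FIRST \ {ε} = { '*' } — overlaps FOLLOW(T) on { '*' }: CONFLICT
  T → ε: FIRST \ {ε} = { } — this is the only nullable alternative, skip

F, Y have no nullable alternative, so no FIRST/FOLLOW check is needed there.

So the grammar has 2 FIRST/FOLLOW conflicts (marked CONFLICT above).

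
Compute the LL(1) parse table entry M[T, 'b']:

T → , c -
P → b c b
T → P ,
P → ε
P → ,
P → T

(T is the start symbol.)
T → P ,

To find M[T, 'b'], we find productions for T where 'b' is in the predict set (PREDICT(N → α) = (FIRST(α) \ {ε}) ∪ (FOLLOW(N) if α ⇒* ε)).

Relevant sets:
  FIRST(P) = { ',', 'b', ε }

T → , c -: PREDICT = { ',' }
T → P ,: PREDICT = { ',', 'b' }
  'b' is in predict set, so this production goes in M[T, 'b']

M[T, 'b'] = T → P ,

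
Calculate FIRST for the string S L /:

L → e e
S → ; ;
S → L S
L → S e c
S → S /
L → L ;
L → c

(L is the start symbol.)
{ ';', 'c', 'e' }

FIRST sets of the non-terminals involved (from the grammar, by fixed-point iteration):
  FIRST(S) = { ';', 'c', 'e' }

To compute FIRST(S L /), process the symbols left to right:
Symbol S is a non-terminal. Add FIRST(S) \ {ε} = { ';', 'c', 'e' }
S is not nullable (ε ∉ FIRST(S)), so stop here.
FIRST(S L /) = { ';', 'c', 'e' }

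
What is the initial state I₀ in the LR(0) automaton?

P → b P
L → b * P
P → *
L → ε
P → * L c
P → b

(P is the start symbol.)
{ [P → . * L c], [P → . *], [P → . b P], [P → . b], [P' → . P] }

First, augment the grammar with P' → P
I₀ = CLOSURE({ [P' → . P] }):
  [P' → . P] has the dot before P: add [P → . b P], [P → . *], [P → . * L c], [P → . b]
No further items can be added.

I₀ = { [P → . * L c], [P → . *], [P → . b P], [P → . b], [P' → . P] }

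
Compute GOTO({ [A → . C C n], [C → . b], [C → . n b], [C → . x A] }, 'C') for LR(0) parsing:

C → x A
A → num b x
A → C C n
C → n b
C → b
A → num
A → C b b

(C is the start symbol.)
{ [A → C . C n], [C → . b], [C → . n b], [C → . x A] }

GOTO(I, 'C') = CLOSURE({ [A → αX.β] : [A → α.Xβ] ∈ I, X = 'C' })

Items with dot before 'C', with the dot advanced:
  [A → . C C n] → [A → C . C n]
Closure of the advanced items:
  [A → C . C n] has the dot before C: add [C → . x A], [C → . n b], [C → . b]

GOTO = { [A → C . C n], [C → . b], [C → . n b], [C → . x A] }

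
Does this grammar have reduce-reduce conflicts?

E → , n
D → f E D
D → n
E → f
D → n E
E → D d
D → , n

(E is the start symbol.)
Augment with E' → E and build the canonical LR(0) collection (I0 = CLOSURE({[E' → . E]}), then GOTO on every symbol after a dot until no new states appear). It has 14 states:
  I0: { [D → . , n], [D → . f E D], [D → . n E], [D → . n], [E → . , n], [E → . D d], [E → . f], [E' → . E] }  — shift
  I1: { [D → , . n], [E → , . n] }  — shift
  I2: { [E → D . d] }  — shift
  I3: { [E' → E .] }  — accept
  I4: { [D → . , n], [D → . f E D], [D → . n E], [D → . n], [D → f . E D], [E → . , n], [E → . D d], [E → . f], [E → f .] }  — shift, reduce
  I5: { [D → . , n], [D → . f E D], [D → . n E], [D → . n], [D → n . E], [D → n .], [E → . , n], [E → . D d], [E → . f] }  — shift, reduce
  I6: { [D → n E .] }  — reduce
  I7: { [D → . , n], [D → . f E D], [D → . n E], [D → . n], [D → f E . D] }  — shift
  I8: { [D → , . n] }  — shift
  I9: { [D → f E D .] }  — reduce
  I10: { [D → . , n], [D → . f E D], [D → . n E], [D → . n], [D → f . E D], [E → . , n], [E → . D d], [E → . f] }  — shift
  I11: { [D → , n .] }  — reduce
  I12: { [E → D d .] }  — reduce
  I13: { [D → , n .], [E → , n .] }  — 2 reduces

I13 contains complete items [D → , n .], [E → , n .] — reduce-reduce conflict.

Answer: Yes — I13: [D → , n .] vs [E → , n .]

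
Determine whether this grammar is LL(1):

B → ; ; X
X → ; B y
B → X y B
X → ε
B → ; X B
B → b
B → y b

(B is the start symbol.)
A grammar is LL(1) if for each non-terminal N with multiple productions, the predict sets of those productions are pairwise disjoint, where PREDICT(N → α) = (FIRST(α) \ {ε}) ∪ (FOLLOW(N) if α ⇒* ε).

Relevant sets:
  FIRST(X) = { ';', ε }
  FOLLOW(X) = { $, ';', 'b', 'y' }

For B:
  PREDICT(B → ';' ';' X) = { ';' }
  PREDICT(B → X y B) = { ';', 'y' }
  PREDICT(B → ';' X B) = { ';' }
  PREDICT(B → b) = { 'b' }
  PREDICT(B → y b) = { 'y' }
For X:
  PREDICT(X → ';' B y) = { ';' }
  PREDICT(X → ε) = { $, ';', 'b', 'y' }

Conflict found: Predict set conflict for B: { ';' }
The grammar is NOT LL(1).

Answer: No. Predict set conflict for B: { ';' }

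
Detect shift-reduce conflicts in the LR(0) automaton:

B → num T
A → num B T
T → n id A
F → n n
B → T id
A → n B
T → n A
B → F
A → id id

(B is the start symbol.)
Yes — I16: [A → id id .] vs [A → id . id]; I18: [F → n n .] vs [B → . num T]

A shift-reduce conflict occurs when an LR(0) state has both:
  - a complete (reduce) item [A → α .] (dot at the end), and
  - a shift item [B → β . c γ] (dot before a terminal).

Augment with B' → B and build the canonical LR(0) collection (I0 = CLOSURE({[B' → . B]}), then GOTO on every symbol after a dot until no new states appear). It has 20 states:
  I0: { [B → . F], [B → . T id], [B → . num T], [B' → . B], [F → . n n], [T → . n A], [T → . n id A] }  — shift
  I1: { [B' → B .] }  — accept
  I2: { [B → F .] }  — reduce
  I3: { [B → T . id] }  — shift
  I4: { [A → . id id], [A → . n B], [A → . num B T], [F → n . n], [T → n . A], [T → n . id A] }  — shift
  I5: { [B → num . T], [T → . n A], [T → . n id A] }  — shift
  I6: { [B → num T .] }  — reduce
  I7: { [A → . id id], [A → . n B], [A → . num B T], [T → n . A], [T → n . id A] }  — shift
  I8: { [T → n A .] }  — reduce
  I9: { [A → . id id], [A → . n B], [A → . num B T], [A → id . id], [T → n id . A] }  — shift
  I10: { [A → n . B], [B → . F], [B → . T id], [B → . num T], [F → . n n], [T → . n A], [T → . n id A] }  — shift
  I11: { [A → num . B T], [B → . F], [B → . T id], [B → . num T], [F → . n n], [T → . n A], [T → . n id A] }  — shift
  I12: { [A → num B . T], [T → . n A], [T → . n id A] }  — shift
  I13: { [A → num B T .] }  — reduce
  I14: { [A → n B .] }  — reduce
  I15: { [T → n id A .] }  — reduce
  I16: { [A → id . id], [A → id id .] }  — shift, reduce
  I17: { [A → id id .] }  — reduce
  I18: { [A → n . B], [B → . F], [B → . T id], [B → . num T], [F → . n n], [F → n n .], [T → . n A], [T → . n id A] }  — shift, reduce
  I19: { [B → T id .] }  — reduce

I16 contains reduce item [A → id id .] and shift item [A → id . id] — shift-reduce conflict.
I18 contains reduce item [F → n n .] and shift items [B → . num T], [F → . n n], [T → . n A], [T → . n id A] — shift-reduce conflict.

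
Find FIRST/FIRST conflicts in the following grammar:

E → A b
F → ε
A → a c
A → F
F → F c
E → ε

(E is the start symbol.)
FIRST sets of the non-terminals at (or reachable through a nullable prefix from) the front of some alternative:
  FIRST(A) = { 'a', 'c', ε }
  FIRST(F) = { 'c', ε }

Productions for E:
  E → A b: FIRST = { 'a', 'b', 'c' }
  E → ε: FIRST = { ε }
Productions for F:
  F → ε: FIRST = { ε }
  F → F c: FIRST = { 'c' }
Productions for A:
  A → a c: FIRST = { 'a' }
  A → F: FIRST = { 'c', ε }

All alternatives of each non-terminal have pairwise disjoint FIRST sets.

Answer: No FIRST/FIRST conflicts.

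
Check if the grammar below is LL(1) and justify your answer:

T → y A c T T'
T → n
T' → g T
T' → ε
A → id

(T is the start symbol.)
A grammar is LL(1) if for each non-terminal N with multiple productions, the predict sets of those productions are pairwise disjoint, where PREDICT(N → α) = (FIRST(α) \ {ε}) ∪ (FOLLOW(N) if α ⇒* ε).

Relevant sets:
  FOLLOW(T') = { $, 'g' }

For T:
  PREDICT(T → y A c T T') = { 'y' }
  PREDICT(T → n) = { 'n' }
For T':
  PREDICT(T' → g T) = { 'g' }
  PREDICT(T' → ε) = { $, 'g' }
A has a single production, so nothing to check there.

Conflict found: Predict set conflict for T': { 'g' }
The grammar is NOT LL(1).

Answer: No. Predict set conflict for T': { 'g' }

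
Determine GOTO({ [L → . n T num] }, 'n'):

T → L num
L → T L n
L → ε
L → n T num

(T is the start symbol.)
{ [L → . T L n], [L → . n T num], [L → .], [L → n . T num], [T → . L num] }

GOTO(I, 'n') = CLOSURE({ [A → αX.β] : [A → α.Xβ] ∈ I, X = 'n' })

Items with dot before 'n', with the dot advanced:
  [L → . n T num] → [L → n . T num]
Closure of the advanced items:
  [L → n . T num] has the dot before T: add [T → . L num]
  [T → . L num] has the dot before L: add [L → . T L n], [L → .], [L → . n T num]

GOTO = { [L → . T L n], [L → . n T num], [L → .], [L → n . T num], [T → . L num] }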